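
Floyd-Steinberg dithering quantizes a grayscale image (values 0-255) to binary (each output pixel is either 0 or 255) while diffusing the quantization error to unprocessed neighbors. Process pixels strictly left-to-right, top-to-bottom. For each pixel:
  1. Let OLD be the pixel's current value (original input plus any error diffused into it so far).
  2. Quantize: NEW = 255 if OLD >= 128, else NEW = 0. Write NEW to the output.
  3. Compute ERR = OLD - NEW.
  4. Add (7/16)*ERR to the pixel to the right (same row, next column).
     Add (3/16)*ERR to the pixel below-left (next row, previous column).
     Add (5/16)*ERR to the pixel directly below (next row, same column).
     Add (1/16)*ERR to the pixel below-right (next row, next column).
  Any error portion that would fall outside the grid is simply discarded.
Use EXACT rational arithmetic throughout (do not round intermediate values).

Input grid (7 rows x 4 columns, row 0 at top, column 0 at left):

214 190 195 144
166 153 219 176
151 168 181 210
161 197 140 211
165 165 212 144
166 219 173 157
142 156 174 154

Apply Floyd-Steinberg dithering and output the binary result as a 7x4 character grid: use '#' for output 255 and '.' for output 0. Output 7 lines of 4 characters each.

(0,0): OLD=214 → NEW=255, ERR=-41
(0,1): OLD=2753/16 → NEW=255, ERR=-1327/16
(0,2): OLD=40631/256 → NEW=255, ERR=-24649/256
(0,3): OLD=417281/4096 → NEW=0, ERR=417281/4096
(1,0): OLD=35235/256 → NEW=255, ERR=-30045/256
(1,1): OLD=112885/2048 → NEW=0, ERR=112885/2048
(1,2): OLD=14872985/65536 → NEW=255, ERR=-1838695/65536
(1,3): OLD=198750847/1048576 → NEW=255, ERR=-68636033/1048576
(2,0): OLD=4084823/32768 → NEW=0, ERR=4084823/32768
(2,1): OLD=238202285/1048576 → NEW=255, ERR=-29184595/1048576
(2,2): OLD=317147169/2097152 → NEW=255, ERR=-217626591/2097152
(2,3): OLD=4777846013/33554432 → NEW=255, ERR=-3778534147/33554432
(3,0): OLD=3267149671/16777216 → NEW=255, ERR=-1011040409/16777216
(3,1): OLD=40338125561/268435456 → NEW=255, ERR=-28112915719/268435456
(3,2): OLD=167067917319/4294967296 → NEW=0, ERR=167067917319/4294967296
(3,3): OLD=12805323900081/68719476736 → NEW=255, ERR=-4718142667599/68719476736
(4,0): OLD=543447623963/4294967296 → NEW=0, ERR=543447623963/4294967296
(4,1): OLD=6568095589457/34359738368 → NEW=255, ERR=-2193637694383/34359738368
(4,2): OLD=194399636325809/1099511627776 → NEW=255, ERR=-85975828757071/1099511627776
(4,3): OLD=1596761962522151/17592186044416 → NEW=0, ERR=1596761962522151/17592186044416
(5,0): OLD=106416456980779/549755813888 → NEW=255, ERR=-33771275560661/549755813888
(5,1): OLD=2910103960239885/17592186044416 → NEW=255, ERR=-1575903481086195/17592186044416
(5,2): OLD=1076653865338025/8796093022208 → NEW=0, ERR=1076653865338025/8796093022208
(5,3): OLD=65872922010802961/281474976710656 → NEW=255, ERR=-5903197050414319/281474976710656
(6,0): OLD=29838332159948807/281474976710656 → NEW=0, ERR=29838332159948807/281474976710656
(6,1): OLD=871425466487935393/4503599627370496 → NEW=255, ERR=-276992438491541087/4503599627370496
(6,2): OLD=12668523438846064023/72057594037927936 → NEW=255, ERR=-5706163040825559657/72057594037927936
(6,3): OLD=138870626663994289185/1152921504606846976 → NEW=0, ERR=138870626663994289185/1152921504606846976
Row 0: ###.
Row 1: #.##
Row 2: .###
Row 3: ##.#
Row 4: .##.
Row 5: ##.#
Row 6: .##.

Answer: ###.
#.##
.###
##.#
.##.
##.#
.##.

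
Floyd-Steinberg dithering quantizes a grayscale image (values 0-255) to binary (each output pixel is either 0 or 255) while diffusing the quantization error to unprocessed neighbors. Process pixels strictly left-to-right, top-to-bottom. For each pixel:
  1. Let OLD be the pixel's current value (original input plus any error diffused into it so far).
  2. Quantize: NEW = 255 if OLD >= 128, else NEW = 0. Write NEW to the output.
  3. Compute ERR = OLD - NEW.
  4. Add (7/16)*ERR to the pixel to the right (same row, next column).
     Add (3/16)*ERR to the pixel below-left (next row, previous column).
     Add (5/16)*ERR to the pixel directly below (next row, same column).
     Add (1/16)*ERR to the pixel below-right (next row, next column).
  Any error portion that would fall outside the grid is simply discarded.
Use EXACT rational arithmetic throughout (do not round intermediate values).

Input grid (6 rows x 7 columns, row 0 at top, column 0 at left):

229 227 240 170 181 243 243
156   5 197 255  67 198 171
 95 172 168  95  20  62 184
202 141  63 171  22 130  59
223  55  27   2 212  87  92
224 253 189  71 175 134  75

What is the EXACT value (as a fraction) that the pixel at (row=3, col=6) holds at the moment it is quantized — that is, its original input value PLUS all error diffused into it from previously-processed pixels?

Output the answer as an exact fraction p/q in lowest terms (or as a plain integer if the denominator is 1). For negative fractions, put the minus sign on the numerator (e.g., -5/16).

Answer: 207297250692471/35184372088832

Derivation:
(0,0): OLD=229 → NEW=255, ERR=-26
(0,1): OLD=1725/8 → NEW=255, ERR=-315/8
(0,2): OLD=28515/128 → NEW=255, ERR=-4125/128
(0,3): OLD=319285/2048 → NEW=255, ERR=-202955/2048
(0,4): OLD=4510323/32768 → NEW=255, ERR=-3845517/32768
(0,5): OLD=100483365/524288 → NEW=255, ERR=-33210075/524288
(0,6): OLD=1805961219/8388608 → NEW=255, ERR=-333133821/8388608
(1,0): OLD=17983/128 → NEW=255, ERR=-14657/128
(1,1): OLD=-66631/1024 → NEW=0, ERR=-66631/1024
(1,2): OLD=4502957/32768 → NEW=255, ERR=-3852883/32768
(1,3): OLD=19473577/131072 → NEW=255, ERR=-13949783/131072
(1,4): OLD=-287785253/8388608 → NEW=0, ERR=-287785253/8388608
(1,5): OLD=9959976779/67108864 → NEW=255, ERR=-7152783541/67108864
(1,6): OLD=115964124677/1073741824 → NEW=0, ERR=115964124677/1073741824
(2,0): OLD=770307/16384 → NEW=0, ERR=770307/16384
(2,1): OLD=74990033/524288 → NEW=255, ERR=-58703407/524288
(2,2): OLD=488619187/8388608 → NEW=0, ERR=488619187/8388608
(2,3): OLD=4928697051/67108864 → NEW=0, ERR=4928697051/67108864
(2,4): OLD=7931833099/536870912 → NEW=0, ERR=7931833099/536870912
(2,5): OLD=915030731161/17179869184 → NEW=0, ERR=915030731161/17179869184
(2,6): OLD=64428767383487/274877906944 → NEW=255, ERR=-5665098887233/274877906944
(3,0): OLD=1641637715/8388608 → NEW=255, ERR=-497457325/8388608
(3,1): OLD=6303240279/67108864 → NEW=0, ERR=6303240279/67108864
(3,2): OLD=69292619701/536870912 → NEW=255, ERR=-67609462859/536870912
(3,3): OLD=311956896131/2147483648 → NEW=255, ERR=-235651434109/2147483648
(3,4): OLD=-1873234422957/274877906944 → NEW=0, ERR=-1873234422957/274877906944
(3,5): OLD=309450832930345/2199023255552 → NEW=255, ERR=-251300097235415/2199023255552
(3,6): OLD=207297250692471/35184372088832 → NEW=0, ERR=207297250692471/35184372088832
Target (3,6): original=59, with diffused error = 207297250692471/35184372088832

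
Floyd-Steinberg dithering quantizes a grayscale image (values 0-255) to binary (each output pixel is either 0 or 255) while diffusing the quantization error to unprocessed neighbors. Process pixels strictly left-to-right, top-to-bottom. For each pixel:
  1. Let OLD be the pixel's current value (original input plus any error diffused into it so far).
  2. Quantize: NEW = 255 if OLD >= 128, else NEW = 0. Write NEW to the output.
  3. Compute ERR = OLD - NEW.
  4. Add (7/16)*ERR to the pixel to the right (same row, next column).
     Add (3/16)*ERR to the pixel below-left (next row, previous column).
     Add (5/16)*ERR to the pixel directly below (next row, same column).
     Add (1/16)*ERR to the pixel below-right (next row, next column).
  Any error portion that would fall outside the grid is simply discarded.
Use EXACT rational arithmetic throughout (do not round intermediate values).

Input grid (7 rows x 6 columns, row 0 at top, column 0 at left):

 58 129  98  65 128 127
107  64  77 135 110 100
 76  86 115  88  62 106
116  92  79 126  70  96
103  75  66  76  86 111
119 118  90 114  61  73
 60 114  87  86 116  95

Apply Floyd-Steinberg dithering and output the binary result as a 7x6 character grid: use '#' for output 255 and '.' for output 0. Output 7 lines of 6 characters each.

Answer: .#..#.
..#.#.
.#...#
#..#..
.#..#.
.#.#..
.#..#.

Derivation:
(0,0): OLD=58 → NEW=0, ERR=58
(0,1): OLD=1235/8 → NEW=255, ERR=-805/8
(0,2): OLD=6909/128 → NEW=0, ERR=6909/128
(0,3): OLD=181483/2048 → NEW=0, ERR=181483/2048
(0,4): OLD=5464685/32768 → NEW=255, ERR=-2891155/32768
(0,5): OLD=46346491/524288 → NEW=0, ERR=46346491/524288
(1,0): OLD=13601/128 → NEW=0, ERR=13601/128
(1,1): OLD=95015/1024 → NEW=0, ERR=95015/1024
(1,2): OLD=4744435/32768 → NEW=255, ERR=-3611405/32768
(1,3): OLD=13278231/131072 → NEW=0, ERR=13278231/131072
(1,4): OLD=1248744069/8388608 → NEW=255, ERR=-890350971/8388608
(1,5): OLD=10156899603/134217728 → NEW=0, ERR=10156899603/134217728
(2,0): OLD=2074269/16384 → NEW=0, ERR=2074269/16384
(2,1): OLD=81978575/524288 → NEW=255, ERR=-51714865/524288
(2,2): OLD=521759917/8388608 → NEW=0, ERR=521759917/8388608
(2,3): OLD=8058470405/67108864 → NEW=0, ERR=8058470405/67108864
(2,4): OLD=218802101519/2147483648 → NEW=0, ERR=218802101519/2147483648
(2,5): OLD=5758369097305/34359738368 → NEW=255, ERR=-3003364186535/34359738368
(3,0): OLD=1149816973/8388608 → NEW=255, ERR=-989278067/8388608
(3,1): OLD=1956600393/67108864 → NEW=0, ERR=1956600393/67108864
(3,2): OLD=68474056011/536870912 → NEW=0, ERR=68474056011/536870912
(3,3): OLD=8325932710785/34359738368 → NEW=255, ERR=-435800573055/34359738368
(3,4): OLD=24026157685025/274877906944 → NEW=0, ERR=24026157685025/274877906944
(3,5): OLD=498267670394191/4398046511104 → NEW=0, ERR=498267670394191/4398046511104
(4,0): OLD=76894086371/1073741824 → NEW=0, ERR=76894086371/1073741824
(4,1): OLD=2267493568327/17179869184 → NEW=255, ERR=-2113373073593/17179869184
(4,2): OLD=28302736291877/549755813888 → NEW=0, ERR=28302736291877/549755813888
(4,3): OLD=1046032557351961/8796093022208 → NEW=0, ERR=1046032557351961/8796093022208
(4,4): OLD=26147878205289001/140737488355328 → NEW=255, ERR=-9740181325319639/140737488355328
(4,5): OLD=273792730039628415/2251799813685248 → NEW=0, ERR=273792730039628415/2251799813685248
(5,0): OLD=32521878615237/274877906944 → NEW=0, ERR=32521878615237/274877906944
(5,1): OLD=1279383566556565/8796093022208 → NEW=255, ERR=-963620154106475/8796093022208
(5,2): OLD=5120651217480311/70368744177664 → NEW=0, ERR=5120651217480311/70368744177664
(5,3): OLD=390101856907761101/2251799813685248 → NEW=255, ERR=-184107095581977139/2251799813685248
(5,4): OLD=152369370982297277/4503599627370496 → NEW=0, ERR=152369370982297277/4503599627370496
(5,5): OLD=8753031459630875969/72057594037927936 → NEW=0, ERR=8753031459630875969/72057594037927936
(6,0): OLD=10756889417438175/140737488355328 → NEW=0, ERR=10756889417438175/140737488355328
(6,1): OLD=302288901509550707/2251799813685248 → NEW=255, ERR=-271920050980187533/2251799813685248
(6,2): OLD=312840283097053307/9007199254740992 → NEW=0, ERR=312840283097053307/9007199254740992
(6,3): OLD=12471305826294698831/144115188075855872 → NEW=0, ERR=12471305826294698831/144115188075855872
(6,4): OLD=419891363850557673487/2305843009213693952 → NEW=255, ERR=-168098603498934284273/2305843009213693952
(6,5): OLD=3806689300996151177993/36893488147419103232 → NEW=0, ERR=3806689300996151177993/36893488147419103232
Row 0: .#..#.
Row 1: ..#.#.
Row 2: .#...#
Row 3: #..#..
Row 4: .#..#.
Row 5: .#.#..
Row 6: .#..#.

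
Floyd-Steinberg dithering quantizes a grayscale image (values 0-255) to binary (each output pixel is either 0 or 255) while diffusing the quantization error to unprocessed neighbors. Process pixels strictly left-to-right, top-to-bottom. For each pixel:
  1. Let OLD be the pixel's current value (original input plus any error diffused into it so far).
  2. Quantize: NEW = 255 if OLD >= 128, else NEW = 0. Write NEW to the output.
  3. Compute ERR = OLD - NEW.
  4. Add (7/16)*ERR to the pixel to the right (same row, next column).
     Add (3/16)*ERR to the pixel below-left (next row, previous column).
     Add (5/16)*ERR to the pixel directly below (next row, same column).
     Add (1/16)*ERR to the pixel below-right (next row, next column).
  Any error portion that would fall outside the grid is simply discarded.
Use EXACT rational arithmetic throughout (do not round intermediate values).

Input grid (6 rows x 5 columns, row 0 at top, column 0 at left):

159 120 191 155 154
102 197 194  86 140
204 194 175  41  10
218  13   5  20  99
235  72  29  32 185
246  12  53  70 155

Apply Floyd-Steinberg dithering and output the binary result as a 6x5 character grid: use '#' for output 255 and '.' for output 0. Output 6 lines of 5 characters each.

(0,0): OLD=159 → NEW=255, ERR=-96
(0,1): OLD=78 → NEW=0, ERR=78
(0,2): OLD=1801/8 → NEW=255, ERR=-239/8
(0,3): OLD=18167/128 → NEW=255, ERR=-14473/128
(0,4): OLD=214081/2048 → NEW=0, ERR=214081/2048
(1,0): OLD=693/8 → NEW=0, ERR=693/8
(1,1): OLD=15851/64 → NEW=255, ERR=-469/64
(1,2): OLD=338191/2048 → NEW=255, ERR=-184049/2048
(1,3): OLD=238231/8192 → NEW=0, ERR=238231/8192
(1,4): OLD=23373045/131072 → NEW=255, ERR=-10050315/131072
(2,0): OLD=235209/1024 → NEW=255, ERR=-25911/1024
(2,1): OLD=5544459/32768 → NEW=255, ERR=-2811381/32768
(2,2): OLD=59965457/524288 → NEW=0, ERR=59965457/524288
(2,3): OLD=672204723/8388608 → NEW=0, ERR=672204723/8388608
(2,4): OLD=3075458085/134217728 → NEW=0, ERR=3075458085/134217728
(3,0): OLD=101714881/524288 → NEW=255, ERR=-31978559/524288
(3,1): OLD=-86539275/4194304 → NEW=0, ERR=-86539275/4194304
(3,2): OLD=5553675983/134217728 → NEW=0, ERR=5553675983/134217728
(3,3): OLD=20022414241/268435456 → NEW=0, ERR=20022414241/268435456
(3,4): OLD=617623793977/4294967296 → NEW=255, ERR=-477592866503/4294967296
(4,0): OLD=14231822855/67108864 → NEW=255, ERR=-2880937465/67108864
(4,1): OLD=108913930991/2147483648 → NEW=0, ERR=108913930991/2147483648
(4,2): OLD=2639353841233/34359738368 → NEW=0, ERR=2639353841233/34359738368
(4,3): OLD=38841520302863/549755813888 → NEW=0, ERR=38841520302863/549755813888
(4,4): OLD=1634514321032169/8796093022208 → NEW=255, ERR=-608489399630871/8796093022208
(5,0): OLD=8318287437101/34359738368 → NEW=255, ERR=-443445846739/34359738368
(5,1): OLD=9324542430191/274877906944 → NEW=0, ERR=9324542430191/274877906944
(5,2): OLD=952291358740623/8796093022208 → NEW=0, ERR=952291358740623/8796093022208
(5,3): OLD=4618797926187349/35184372088832 → NEW=255, ERR=-4353216956464811/35184372088832
(5,4): OLD=47100793391815495/562949953421312 → NEW=0, ERR=47100793391815495/562949953421312
Row 0: #.##.
Row 1: .##.#
Row 2: ##...
Row 3: #...#
Row 4: #...#
Row 5: #..#.

Answer: #.##.
.##.#
##...
#...#
#...#
#..#.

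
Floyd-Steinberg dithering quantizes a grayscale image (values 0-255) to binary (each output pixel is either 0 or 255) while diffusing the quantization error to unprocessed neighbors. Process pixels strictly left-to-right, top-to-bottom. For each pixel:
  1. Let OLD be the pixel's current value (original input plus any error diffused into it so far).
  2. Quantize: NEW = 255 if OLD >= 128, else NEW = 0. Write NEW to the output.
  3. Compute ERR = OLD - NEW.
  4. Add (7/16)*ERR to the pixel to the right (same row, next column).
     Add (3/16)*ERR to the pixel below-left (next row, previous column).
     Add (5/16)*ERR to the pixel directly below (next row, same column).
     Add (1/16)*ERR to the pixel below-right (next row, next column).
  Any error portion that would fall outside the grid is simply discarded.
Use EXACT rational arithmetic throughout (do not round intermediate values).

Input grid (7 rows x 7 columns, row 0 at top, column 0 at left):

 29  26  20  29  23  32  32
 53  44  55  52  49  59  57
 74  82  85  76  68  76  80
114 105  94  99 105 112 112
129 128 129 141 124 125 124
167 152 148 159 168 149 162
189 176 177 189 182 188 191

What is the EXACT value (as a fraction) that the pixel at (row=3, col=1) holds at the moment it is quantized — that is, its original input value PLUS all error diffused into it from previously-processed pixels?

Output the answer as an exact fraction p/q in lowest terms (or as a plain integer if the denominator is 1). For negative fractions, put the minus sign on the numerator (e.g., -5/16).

Answer: 7193901753/134217728

Derivation:
(0,0): OLD=29 → NEW=0, ERR=29
(0,1): OLD=619/16 → NEW=0, ERR=619/16
(0,2): OLD=9453/256 → NEW=0, ERR=9453/256
(0,3): OLD=184955/4096 → NEW=0, ERR=184955/4096
(0,4): OLD=2802013/65536 → NEW=0, ERR=2802013/65536
(0,5): OLD=53168523/1048576 → NEW=0, ERR=53168523/1048576
(0,6): OLD=909050573/16777216 → NEW=0, ERR=909050573/16777216
(1,0): OLD=17745/256 → NEW=0, ERR=17745/256
(1,1): OLD=194871/2048 → NEW=0, ERR=194871/2048
(1,2): OLD=7802243/65536 → NEW=0, ERR=7802243/65536
(1,3): OLD=33691015/262144 → NEW=255, ERR=-33155705/262144
(1,4): OLD=324738933/16777216 → NEW=0, ERR=324738933/16777216
(1,5): OLD=12904406661/134217728 → NEW=0, ERR=12904406661/134217728
(1,6): OLD=255905008427/2147483648 → NEW=0, ERR=255905008427/2147483648
(2,0): OLD=3719245/32768 → NEW=0, ERR=3719245/32768
(2,1): OLD=197181471/1048576 → NEW=255, ERR=-70205409/1048576
(2,2): OLD=1260710429/16777216 → NEW=0, ERR=1260710429/16777216
(2,3): OLD=10793916533/134217728 → NEW=0, ERR=10793916533/134217728
(2,4): OLD=128156680069/1073741824 → NEW=0, ERR=128156680069/1073741824
(2,5): OLD=6247167778519/34359738368 → NEW=255, ERR=-2514565505321/34359738368
(2,6): OLD=50154435353169/549755813888 → NEW=0, ERR=50154435353169/549755813888
(3,0): OLD=2297065597/16777216 → NEW=255, ERR=-1981124483/16777216
(3,1): OLD=7193901753/134217728 → NEW=0, ERR=7193901753/134217728
Target (3,1): original=105, with diffused error = 7193901753/134217728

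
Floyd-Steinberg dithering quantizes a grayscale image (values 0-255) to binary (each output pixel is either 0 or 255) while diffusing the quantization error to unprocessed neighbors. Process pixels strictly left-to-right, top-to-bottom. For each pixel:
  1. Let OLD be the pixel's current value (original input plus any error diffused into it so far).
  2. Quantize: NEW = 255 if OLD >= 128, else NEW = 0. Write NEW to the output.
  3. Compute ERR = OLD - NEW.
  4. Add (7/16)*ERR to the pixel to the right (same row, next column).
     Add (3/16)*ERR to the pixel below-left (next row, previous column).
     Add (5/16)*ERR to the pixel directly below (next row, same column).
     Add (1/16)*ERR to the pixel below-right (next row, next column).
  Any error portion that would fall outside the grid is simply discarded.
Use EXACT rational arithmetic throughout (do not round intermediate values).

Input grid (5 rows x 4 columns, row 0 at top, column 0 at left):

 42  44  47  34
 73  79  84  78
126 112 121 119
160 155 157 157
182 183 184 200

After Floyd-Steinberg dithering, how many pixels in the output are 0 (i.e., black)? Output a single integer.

(0,0): OLD=42 → NEW=0, ERR=42
(0,1): OLD=499/8 → NEW=0, ERR=499/8
(0,2): OLD=9509/128 → NEW=0, ERR=9509/128
(0,3): OLD=136195/2048 → NEW=0, ERR=136195/2048
(1,0): OLD=12521/128 → NEW=0, ERR=12521/128
(1,1): OLD=161631/1024 → NEW=255, ERR=-99489/1024
(1,2): OLD=2656715/32768 → NEW=0, ERR=2656715/32768
(1,3): OLD=72821373/524288 → NEW=255, ERR=-60872067/524288
(2,0): OLD=2266757/16384 → NEW=255, ERR=-1911163/16384
(2,1): OLD=27221255/524288 → NEW=0, ERR=27221255/524288
(2,2): OLD=148069123/1048576 → NEW=255, ERR=-119317757/1048576
(2,3): OLD=637558615/16777216 → NEW=0, ERR=637558615/16777216
(3,0): OLD=1118054965/8388608 → NEW=255, ERR=-1021040075/8388608
(3,1): OLD=11992026091/134217728 → NEW=0, ERR=11992026091/134217728
(3,2): OLD=367005798933/2147483648 → NEW=255, ERR=-180602531307/2147483648
(3,3): OLD=4293935951891/34359738368 → NEW=0, ERR=4293935951891/34359738368
(4,0): OLD=345134896209/2147483648 → NEW=255, ERR=-202473434031/2147483648
(4,1): OLD=2513343158643/17179869184 → NEW=255, ERR=-1867523483277/17179869184
(4,2): OLD=76513305019923/549755813888 → NEW=255, ERR=-63674427521517/549755813888
(4,3): OLD=1610778239927669/8796093022208 → NEW=255, ERR=-632225480735371/8796093022208
Output grid:
  Row 0: ....  (4 black, running=4)
  Row 1: .#.#  (2 black, running=6)
  Row 2: #.#.  (2 black, running=8)
  Row 3: #.#.  (2 black, running=10)
  Row 4: ####  (0 black, running=10)

Answer: 10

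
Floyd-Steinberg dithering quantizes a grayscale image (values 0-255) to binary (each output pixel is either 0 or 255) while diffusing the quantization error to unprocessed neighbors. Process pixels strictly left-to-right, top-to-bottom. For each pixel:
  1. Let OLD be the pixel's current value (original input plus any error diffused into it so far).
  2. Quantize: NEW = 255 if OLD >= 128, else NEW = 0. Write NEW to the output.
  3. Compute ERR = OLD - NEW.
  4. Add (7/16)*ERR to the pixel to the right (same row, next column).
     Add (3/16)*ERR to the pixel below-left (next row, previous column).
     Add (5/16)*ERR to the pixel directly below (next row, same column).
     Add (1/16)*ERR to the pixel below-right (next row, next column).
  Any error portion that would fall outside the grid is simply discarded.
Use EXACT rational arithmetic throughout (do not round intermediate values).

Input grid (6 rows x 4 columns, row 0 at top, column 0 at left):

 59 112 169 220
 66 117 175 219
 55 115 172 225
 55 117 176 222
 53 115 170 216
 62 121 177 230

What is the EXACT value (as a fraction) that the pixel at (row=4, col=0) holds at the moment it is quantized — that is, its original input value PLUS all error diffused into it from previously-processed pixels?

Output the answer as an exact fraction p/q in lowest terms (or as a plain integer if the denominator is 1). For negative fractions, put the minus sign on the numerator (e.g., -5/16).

Answer: 273177129487/4294967296

Derivation:
(0,0): OLD=59 → NEW=0, ERR=59
(0,1): OLD=2205/16 → NEW=255, ERR=-1875/16
(0,2): OLD=30139/256 → NEW=0, ERR=30139/256
(0,3): OLD=1112093/4096 → NEW=255, ERR=67613/4096
(1,0): OLD=15991/256 → NEW=0, ERR=15991/256
(1,1): OLD=273345/2048 → NEW=255, ERR=-248895/2048
(1,2): OLD=10118229/65536 → NEW=255, ERR=-6593451/65536
(1,3): OLD=196608611/1048576 → NEW=255, ERR=-70778269/1048576
(2,0): OLD=1695195/32768 → NEW=0, ERR=1695195/32768
(2,1): OLD=88809113/1048576 → NEW=0, ERR=88809113/1048576
(2,2): OLD=330012477/2097152 → NEW=255, ERR=-204761283/2097152
(2,3): OLD=5197645097/33554432 → NEW=255, ERR=-3358735063/33554432
(3,0): OLD=1460405419/16777216 → NEW=0, ERR=1460405419/16777216
(3,1): OLD=44688184373/268435456 → NEW=255, ERR=-23762856907/268435456
(3,2): OLD=400652516043/4294967296 → NEW=0, ERR=400652516043/4294967296
(3,3): OLD=15491349899789/68719476736 → NEW=255, ERR=-2032116667891/68719476736
(4,0): OLD=273177129487/4294967296 → NEW=0, ERR=273177129487/4294967296
Target (4,0): original=53, with diffused error = 273177129487/4294967296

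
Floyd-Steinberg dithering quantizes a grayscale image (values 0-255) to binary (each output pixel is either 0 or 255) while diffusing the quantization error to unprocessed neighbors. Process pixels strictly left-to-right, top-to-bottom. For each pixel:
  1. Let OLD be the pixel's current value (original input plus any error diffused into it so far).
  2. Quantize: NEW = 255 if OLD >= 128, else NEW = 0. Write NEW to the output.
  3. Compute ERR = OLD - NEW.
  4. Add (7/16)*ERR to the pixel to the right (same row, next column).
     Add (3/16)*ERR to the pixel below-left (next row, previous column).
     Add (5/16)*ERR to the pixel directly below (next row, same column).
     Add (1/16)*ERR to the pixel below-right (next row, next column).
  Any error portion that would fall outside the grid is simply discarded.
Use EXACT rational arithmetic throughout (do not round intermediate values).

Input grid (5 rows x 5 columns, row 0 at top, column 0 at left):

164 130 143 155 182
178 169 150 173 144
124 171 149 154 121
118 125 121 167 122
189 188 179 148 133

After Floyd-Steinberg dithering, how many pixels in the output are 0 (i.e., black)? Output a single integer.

(0,0): OLD=164 → NEW=255, ERR=-91
(0,1): OLD=1443/16 → NEW=0, ERR=1443/16
(0,2): OLD=46709/256 → NEW=255, ERR=-18571/256
(0,3): OLD=504883/4096 → NEW=0, ERR=504883/4096
(0,4): OLD=15461733/65536 → NEW=255, ERR=-1249947/65536
(1,0): OLD=42617/256 → NEW=255, ERR=-22663/256
(1,1): OLD=285007/2048 → NEW=255, ERR=-237233/2048
(1,2): OLD=6907515/65536 → NEW=0, ERR=6907515/65536
(1,3): OLD=65410719/262144 → NEW=255, ERR=-1436001/262144
(1,4): OLD=601241341/4194304 → NEW=255, ERR=-468306179/4194304
(2,0): OLD=2445013/32768 → NEW=0, ERR=2445013/32768
(2,1): OLD=190500215/1048576 → NEW=255, ERR=-76886665/1048576
(2,2): OLD=2375504421/16777216 → NEW=255, ERR=-1902685659/16777216
(2,3): OLD=23709389983/268435456 → NEW=0, ERR=23709389983/268435456
(2,4): OLD=534328330393/4294967296 → NEW=0, ERR=534328330393/4294967296
(3,0): OLD=2140253573/16777216 → NEW=0, ERR=2140253573/16777216
(3,1): OLD=18964531745/134217728 → NEW=255, ERR=-15260988895/134217728
(3,2): OLD=205267529275/4294967296 → NEW=0, ERR=205267529275/4294967296
(3,3): OLD=1990709247619/8589934592 → NEW=255, ERR=-199724073341/8589934592
(3,4): OLD=21471467593583/137438953472 → NEW=255, ERR=-13575465541777/137438953472
(4,0): OLD=445701585707/2147483648 → NEW=255, ERR=-101906744533/2147483648
(4,1): OLD=10214516482219/68719476736 → NEW=255, ERR=-7308950085461/68719476736
(4,2): OLD=149464329041253/1099511627776 → NEW=255, ERR=-130911136041627/1099511627776
(4,3): OLD=1286179489835691/17592186044416 → NEW=0, ERR=1286179489835691/17592186044416
(4,4): OLD=37342095482427437/281474976710656 → NEW=255, ERR=-34434023578789843/281474976710656
Output grid:
  Row 0: #.#.#  (2 black, running=2)
  Row 1: ##.##  (1 black, running=3)
  Row 2: .##..  (3 black, running=6)
  Row 3: .#.##  (2 black, running=8)
  Row 4: ###.#  (1 black, running=9)

Answer: 9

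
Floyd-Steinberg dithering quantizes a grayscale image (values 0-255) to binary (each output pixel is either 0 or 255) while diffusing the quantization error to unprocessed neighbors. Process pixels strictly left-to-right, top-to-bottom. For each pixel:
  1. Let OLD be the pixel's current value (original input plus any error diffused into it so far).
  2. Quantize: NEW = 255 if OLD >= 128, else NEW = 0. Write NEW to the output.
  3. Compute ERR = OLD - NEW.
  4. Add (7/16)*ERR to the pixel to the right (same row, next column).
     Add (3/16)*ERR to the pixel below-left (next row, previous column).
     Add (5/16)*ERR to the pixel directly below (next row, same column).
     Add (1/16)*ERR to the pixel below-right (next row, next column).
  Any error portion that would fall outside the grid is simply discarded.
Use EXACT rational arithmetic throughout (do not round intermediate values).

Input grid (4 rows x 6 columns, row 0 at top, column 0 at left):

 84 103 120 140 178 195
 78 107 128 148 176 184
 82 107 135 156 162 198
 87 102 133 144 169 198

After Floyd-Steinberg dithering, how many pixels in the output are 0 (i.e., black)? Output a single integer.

Answer: 11

Derivation:
(0,0): OLD=84 → NEW=0, ERR=84
(0,1): OLD=559/4 → NEW=255, ERR=-461/4
(0,2): OLD=4453/64 → NEW=0, ERR=4453/64
(0,3): OLD=174531/1024 → NEW=255, ERR=-86589/1024
(0,4): OLD=2310229/16384 → NEW=255, ERR=-1867691/16384
(0,5): OLD=38044243/262144 → NEW=255, ERR=-28802477/262144
(1,0): OLD=5289/64 → NEW=0, ERR=5289/64
(1,1): OLD=64223/512 → NEW=0, ERR=64223/512
(1,2): OLD=2974731/16384 → NEW=255, ERR=-1203189/16384
(1,3): OLD=4746191/65536 → NEW=0, ERR=4746191/65536
(1,4): OLD=613101357/4194304 → NEW=255, ERR=-456446163/4194304
(1,5): OLD=6370580779/67108864 → NEW=0, ERR=6370580779/67108864
(2,0): OLD=1075973/8192 → NEW=255, ERR=-1012987/8192
(2,1): OLD=21887687/262144 → NEW=0, ERR=21887687/262144
(2,2): OLD=713026197/4194304 → NEW=255, ERR=-356521323/4194304
(2,3): OLD=3907379885/33554432 → NEW=0, ERR=3907379885/33554432
(2,4): OLD=216105642759/1073741824 → NEW=255, ERR=-57698522361/1073741824
(2,5): OLD=3390520686497/17179869184 → NEW=255, ERR=-990345955423/17179869184
(3,0): OLD=268489589/4194304 → NEW=0, ERR=268489589/4194304
(3,1): OLD=4443666449/33554432 → NEW=255, ERR=-4112713711/33554432
(3,2): OLD=21438872995/268435456 → NEW=0, ERR=21438872995/268435456
(3,3): OLD=3435005362185/17179869184 → NEW=255, ERR=-945861279735/17179869184
(3,4): OLD=17123498080681/137438953472 → NEW=0, ERR=17123498080681/137438953472
(3,5): OLD=508271842084935/2199023255552 → NEW=255, ERR=-52479088080825/2199023255552
Output grid:
  Row 0: .#.###  (2 black, running=2)
  Row 1: ..#.#.  (4 black, running=6)
  Row 2: #.#.##  (2 black, running=8)
  Row 3: .#.#.#  (3 black, running=11)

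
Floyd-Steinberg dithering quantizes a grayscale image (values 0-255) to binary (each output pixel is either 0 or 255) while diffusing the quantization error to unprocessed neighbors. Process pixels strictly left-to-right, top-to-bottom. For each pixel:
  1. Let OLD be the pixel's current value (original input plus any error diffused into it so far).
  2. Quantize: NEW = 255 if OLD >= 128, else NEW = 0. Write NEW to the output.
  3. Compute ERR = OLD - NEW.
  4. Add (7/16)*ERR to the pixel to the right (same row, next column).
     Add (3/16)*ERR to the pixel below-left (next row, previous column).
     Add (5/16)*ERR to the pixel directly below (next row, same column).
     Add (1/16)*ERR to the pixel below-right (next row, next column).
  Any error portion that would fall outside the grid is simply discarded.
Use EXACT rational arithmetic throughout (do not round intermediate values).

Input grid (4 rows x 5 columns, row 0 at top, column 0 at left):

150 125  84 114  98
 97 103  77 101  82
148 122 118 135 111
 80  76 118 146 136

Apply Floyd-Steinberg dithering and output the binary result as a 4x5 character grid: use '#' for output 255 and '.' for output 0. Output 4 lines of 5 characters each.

Answer: #..#.
.#..#
#.##.
...#.

Derivation:
(0,0): OLD=150 → NEW=255, ERR=-105
(0,1): OLD=1265/16 → NEW=0, ERR=1265/16
(0,2): OLD=30359/256 → NEW=0, ERR=30359/256
(0,3): OLD=679457/4096 → NEW=255, ERR=-365023/4096
(0,4): OLD=3867367/65536 → NEW=0, ERR=3867367/65536
(1,0): OLD=20227/256 → NEW=0, ERR=20227/256
(1,1): OLD=364437/2048 → NEW=255, ERR=-157803/2048
(1,2): OLD=4494521/65536 → NEW=0, ERR=4494521/65536
(1,3): OLD=31884997/262144 → NEW=0, ERR=31884997/262144
(1,4): OLD=621113775/4194304 → NEW=255, ERR=-448433745/4194304
(2,0): OLD=5185335/32768 → NEW=255, ERR=-3170505/32768
(2,1): OLD=76952397/1048576 → NEW=0, ERR=76952397/1048576
(2,2): OLD=3179764775/16777216 → NEW=255, ERR=-1098425305/16777216
(2,3): OLD=34522400901/268435456 → NEW=255, ERR=-33928640379/268435456
(2,4): OLD=128392325731/4294967296 → NEW=0, ERR=128392325731/4294967296
(3,0): OLD=1065753671/16777216 → NEW=0, ERR=1065753671/16777216
(3,1): OLD=14549493819/134217728 → NEW=0, ERR=14549493819/134217728
(3,2): OLD=540538922489/4294967296 → NEW=0, ERR=540538922489/4294967296
(3,3): OLD=1400813116209/8589934592 → NEW=255, ERR=-789620204751/8589934592
(3,4): OLD=13362563004117/137438953472 → NEW=0, ERR=13362563004117/137438953472
Row 0: #..#.
Row 1: .#..#
Row 2: #.##.
Row 3: ...#.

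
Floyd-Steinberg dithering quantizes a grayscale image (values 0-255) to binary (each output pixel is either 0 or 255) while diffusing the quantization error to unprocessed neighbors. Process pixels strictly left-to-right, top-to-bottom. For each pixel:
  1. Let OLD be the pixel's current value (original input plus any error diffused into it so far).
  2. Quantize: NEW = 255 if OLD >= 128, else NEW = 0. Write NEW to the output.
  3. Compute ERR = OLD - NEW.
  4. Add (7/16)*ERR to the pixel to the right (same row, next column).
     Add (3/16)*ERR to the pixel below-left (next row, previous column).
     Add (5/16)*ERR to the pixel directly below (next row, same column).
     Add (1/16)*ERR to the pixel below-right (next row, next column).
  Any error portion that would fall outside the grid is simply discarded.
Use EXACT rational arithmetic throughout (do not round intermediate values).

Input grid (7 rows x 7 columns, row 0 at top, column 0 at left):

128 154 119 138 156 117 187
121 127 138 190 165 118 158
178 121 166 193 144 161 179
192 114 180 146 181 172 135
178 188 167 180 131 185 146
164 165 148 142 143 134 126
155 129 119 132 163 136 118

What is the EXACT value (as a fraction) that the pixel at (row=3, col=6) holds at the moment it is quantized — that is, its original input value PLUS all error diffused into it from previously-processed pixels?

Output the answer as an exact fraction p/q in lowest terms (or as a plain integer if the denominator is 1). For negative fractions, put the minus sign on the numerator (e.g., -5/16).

(0,0): OLD=128 → NEW=255, ERR=-127
(0,1): OLD=1575/16 → NEW=0, ERR=1575/16
(0,2): OLD=41489/256 → NEW=255, ERR=-23791/256
(0,3): OLD=398711/4096 → NEW=0, ERR=398711/4096
(0,4): OLD=13014593/65536 → NEW=255, ERR=-3697087/65536
(0,5): OLD=96803783/1048576 → NEW=0, ERR=96803783/1048576
(0,6): OLD=3814965873/16777216 → NEW=255, ERR=-463224207/16777216
(1,0): OLD=25541/256 → NEW=0, ERR=25541/256
(1,1): OLD=360547/2048 → NEW=255, ERR=-161693/2048
(1,2): OLD=6476319/65536 → NEW=0, ERR=6476319/65536
(1,3): OLD=64819699/262144 → NEW=255, ERR=-2027021/262144
(1,4): OLD=2808198457/16777216 → NEW=255, ERR=-1469991623/16777216
(1,5): OLD=13396809097/134217728 → NEW=0, ERR=13396809097/134217728
(1,6): OLD=426941996007/2147483648 → NEW=255, ERR=-120666334233/2147483648
(2,0): OLD=6369265/32768 → NEW=255, ERR=-1986575/32768
(2,1): OLD=99162219/1048576 → NEW=0, ERR=99162219/1048576
(2,2): OLD=3890147841/16777216 → NEW=255, ERR=-388042239/16777216
(2,3): OLD=22845531705/134217728 → NEW=255, ERR=-11379988935/134217728
(2,4): OLD=104965325193/1073741824 → NEW=0, ERR=104965325193/1073741824
(2,5): OLD=7523019227267/34359738368 → NEW=255, ERR=-1238714056573/34359738368
(2,6): OLD=83511568680133/549755813888 → NEW=255, ERR=-56676163861307/549755813888
(3,0): OLD=3200860129/16777216 → NEW=255, ERR=-1077329951/16777216
(3,1): OLD=14406028365/134217728 → NEW=0, ERR=14406028365/134217728
(3,2): OLD=225210181431/1073741824 → NEW=255, ERR=-48593983689/1073741824
(3,3): OLD=500741182481/4294967296 → NEW=0, ERR=500741182481/4294967296
(3,4): OLD=137712341226465/549755813888 → NEW=255, ERR=-2475391314975/549755813888
(3,5): OLD=640108445502003/4398046511104 → NEW=255, ERR=-481393414829517/4398046511104
(3,6): OLD=3704424606484397/70368744177664 → NEW=0, ERR=3704424606484397/70368744177664
Target (3,6): original=135, with diffused error = 3704424606484397/70368744177664

Answer: 3704424606484397/70368744177664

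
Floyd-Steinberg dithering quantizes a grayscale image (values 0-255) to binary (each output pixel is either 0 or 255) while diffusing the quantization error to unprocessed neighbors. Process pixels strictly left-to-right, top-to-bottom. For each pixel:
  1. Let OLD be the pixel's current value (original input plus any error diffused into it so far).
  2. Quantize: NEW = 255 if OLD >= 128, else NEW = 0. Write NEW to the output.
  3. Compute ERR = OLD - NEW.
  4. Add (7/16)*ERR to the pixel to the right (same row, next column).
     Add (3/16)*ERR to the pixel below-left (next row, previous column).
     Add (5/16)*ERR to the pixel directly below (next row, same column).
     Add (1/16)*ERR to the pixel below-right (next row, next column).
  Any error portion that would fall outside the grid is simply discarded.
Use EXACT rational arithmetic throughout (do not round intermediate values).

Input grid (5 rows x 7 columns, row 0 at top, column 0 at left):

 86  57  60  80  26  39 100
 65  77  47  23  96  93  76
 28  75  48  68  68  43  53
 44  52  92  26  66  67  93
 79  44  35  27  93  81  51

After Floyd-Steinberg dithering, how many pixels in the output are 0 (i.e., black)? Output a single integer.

(0,0): OLD=86 → NEW=0, ERR=86
(0,1): OLD=757/8 → NEW=0, ERR=757/8
(0,2): OLD=12979/128 → NEW=0, ERR=12979/128
(0,3): OLD=254693/2048 → NEW=0, ERR=254693/2048
(0,4): OLD=2634819/32768 → NEW=0, ERR=2634819/32768
(0,5): OLD=38890965/524288 → NEW=0, ERR=38890965/524288
(0,6): OLD=1111097555/8388608 → NEW=255, ERR=-1027997485/8388608
(1,0): OLD=14031/128 → NEW=0, ERR=14031/128
(1,1): OLD=183209/1024 → NEW=255, ERR=-77911/1024
(1,2): OLD=2445533/32768 → NEW=0, ERR=2445533/32768
(1,3): OLD=15194969/131072 → NEW=0, ERR=15194969/131072
(1,4): OLD=1623425323/8388608 → NEW=255, ERR=-515669717/8388608
(1,5): OLD=4787179547/67108864 → NEW=0, ERR=4787179547/67108864
(1,6): OLD=78972779573/1073741824 → NEW=0, ERR=78972779573/1073741824
(2,0): OLD=786259/16384 → NEW=0, ERR=786259/16384
(2,1): OLD=48792001/524288 → NEW=0, ERR=48792001/524288
(2,2): OLD=1082289027/8388608 → NEW=255, ERR=-1056806013/8388608
(2,3): OLD=2835300395/67108864 → NEW=0, ERR=2835300395/67108864
(2,4): OLD=47188060443/536870912 → NEW=0, ERR=47188060443/536870912
(2,5): OLD=1953254199817/17179869184 → NEW=0, ERR=1953254199817/17179869184
(2,6): OLD=35784648796623/274877906944 → NEW=255, ERR=-34309217474097/274877906944
(3,0): OLD=641276195/8388608 → NEW=0, ERR=641276195/8388608
(3,1): OLD=6301880935/67108864 → NEW=0, ERR=6301880935/67108864
(3,2): OLD=57688225573/536870912 → NEW=0, ERR=57688225573/536870912
(3,3): OLD=203624122675/2147483648 → NEW=0, ERR=203624122675/2147483648
(3,4): OLD=43680581899555/274877906944 → NEW=255, ERR=-26413284371165/274877906944
(3,5): OLD=93634548077849/2199023255552 → NEW=0, ERR=93634548077849/2199023255552
(3,6): OLD=2805236279419015/35184372088832 → NEW=0, ERR=2805236279419015/35184372088832
(4,0): OLD=129382294701/1073741824 → NEW=0, ERR=129382294701/1073741824
(4,1): OLD=2593953488201/17179869184 → NEW=255, ERR=-1786913153719/17179869184
(4,2): OLD=12842711222247/274877906944 → NEW=0, ERR=12842711222247/274877906944
(4,3): OLD=144631095623709/2199023255552 → NEW=0, ERR=144631095623709/2199023255552
(4,4): OLD=1858723822316743/17592186044416 → NEW=0, ERR=1858723822316743/17592186044416
(4,5): OLD=84146652024536519/562949953421312 → NEW=255, ERR=-59405586097898041/562949953421312
(4,6): OLD=291917405967954849/9007199254740992 → NEW=0, ERR=291917405967954849/9007199254740992
Output grid:
  Row 0: ......#  (6 black, running=6)
  Row 1: .#..#..  (5 black, running=11)
  Row 2: ..#...#  (5 black, running=16)
  Row 3: ....#..  (6 black, running=22)
  Row 4: .#...#.  (5 black, running=27)

Answer: 27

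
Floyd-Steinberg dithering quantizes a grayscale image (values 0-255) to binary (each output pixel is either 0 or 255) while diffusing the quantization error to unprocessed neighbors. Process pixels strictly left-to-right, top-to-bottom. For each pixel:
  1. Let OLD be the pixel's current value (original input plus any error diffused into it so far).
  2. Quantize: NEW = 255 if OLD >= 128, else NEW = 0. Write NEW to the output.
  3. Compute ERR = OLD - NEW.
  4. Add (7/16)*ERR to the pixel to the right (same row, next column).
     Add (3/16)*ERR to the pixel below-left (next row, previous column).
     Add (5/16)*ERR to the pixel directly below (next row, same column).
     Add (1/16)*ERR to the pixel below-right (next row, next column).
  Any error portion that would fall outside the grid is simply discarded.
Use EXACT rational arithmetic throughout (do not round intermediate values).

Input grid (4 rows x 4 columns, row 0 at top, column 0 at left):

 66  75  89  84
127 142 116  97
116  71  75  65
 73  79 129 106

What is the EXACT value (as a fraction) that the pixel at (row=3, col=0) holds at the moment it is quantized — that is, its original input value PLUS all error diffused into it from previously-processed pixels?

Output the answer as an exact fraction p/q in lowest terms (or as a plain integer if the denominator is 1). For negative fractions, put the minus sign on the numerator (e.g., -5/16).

(0,0): OLD=66 → NEW=0, ERR=66
(0,1): OLD=831/8 → NEW=0, ERR=831/8
(0,2): OLD=17209/128 → NEW=255, ERR=-15431/128
(0,3): OLD=64015/2048 → NEW=0, ERR=64015/2048
(1,0): OLD=21389/128 → NEW=255, ERR=-11251/128
(1,1): OLD=120347/1024 → NEW=0, ERR=120347/1024
(1,2): OLD=4656247/32768 → NEW=255, ERR=-3699593/32768
(1,3): OLD=26129649/524288 → NEW=0, ERR=26129649/524288
(2,0): OLD=1811545/16384 → NEW=0, ERR=1811545/16384
(2,1): OLD=67862563/524288 → NEW=255, ERR=-65830877/524288
(2,2): OLD=1546079/1048576 → NEW=0, ERR=1546079/1048576
(2,3): OLD=1244251107/16777216 → NEW=0, ERR=1244251107/16777216
(3,0): OLD=704722953/8388608 → NEW=0, ERR=704722953/8388608
Target (3,0): original=73, with diffused error = 704722953/8388608

Answer: 704722953/8388608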